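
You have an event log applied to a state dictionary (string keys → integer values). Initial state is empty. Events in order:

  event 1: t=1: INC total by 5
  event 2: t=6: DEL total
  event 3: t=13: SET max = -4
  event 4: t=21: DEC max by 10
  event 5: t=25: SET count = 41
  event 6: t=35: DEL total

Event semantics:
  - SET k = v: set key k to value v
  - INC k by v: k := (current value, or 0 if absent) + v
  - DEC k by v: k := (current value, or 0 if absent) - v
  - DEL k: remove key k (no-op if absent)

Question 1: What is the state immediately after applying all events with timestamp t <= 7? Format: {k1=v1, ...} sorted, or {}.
Apply events with t <= 7 (2 events):
  after event 1 (t=1: INC total by 5): {total=5}
  after event 2 (t=6: DEL total): {}

Answer: {}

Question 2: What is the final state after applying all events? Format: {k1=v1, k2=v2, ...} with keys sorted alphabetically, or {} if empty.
Answer: {count=41, max=-14}

Derivation:
  after event 1 (t=1: INC total by 5): {total=5}
  after event 2 (t=6: DEL total): {}
  after event 3 (t=13: SET max = -4): {max=-4}
  after event 4 (t=21: DEC max by 10): {max=-14}
  after event 5 (t=25: SET count = 41): {count=41, max=-14}
  after event 6 (t=35: DEL total): {count=41, max=-14}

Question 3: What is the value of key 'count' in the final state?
Answer: 41

Derivation:
Track key 'count' through all 6 events:
  event 1 (t=1: INC total by 5): count unchanged
  event 2 (t=6: DEL total): count unchanged
  event 3 (t=13: SET max = -4): count unchanged
  event 4 (t=21: DEC max by 10): count unchanged
  event 5 (t=25: SET count = 41): count (absent) -> 41
  event 6 (t=35: DEL total): count unchanged
Final: count = 41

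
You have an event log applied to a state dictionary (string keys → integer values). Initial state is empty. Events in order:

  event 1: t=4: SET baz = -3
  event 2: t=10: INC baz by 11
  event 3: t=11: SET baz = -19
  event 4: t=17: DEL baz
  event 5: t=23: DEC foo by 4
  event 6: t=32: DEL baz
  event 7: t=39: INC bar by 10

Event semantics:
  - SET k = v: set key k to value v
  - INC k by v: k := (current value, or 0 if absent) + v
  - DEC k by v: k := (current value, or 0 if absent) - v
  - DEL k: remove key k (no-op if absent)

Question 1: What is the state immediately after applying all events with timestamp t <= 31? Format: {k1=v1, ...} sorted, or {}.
Apply events with t <= 31 (5 events):
  after event 1 (t=4: SET baz = -3): {baz=-3}
  after event 2 (t=10: INC baz by 11): {baz=8}
  after event 3 (t=11: SET baz = -19): {baz=-19}
  after event 4 (t=17: DEL baz): {}
  after event 5 (t=23: DEC foo by 4): {foo=-4}

Answer: {foo=-4}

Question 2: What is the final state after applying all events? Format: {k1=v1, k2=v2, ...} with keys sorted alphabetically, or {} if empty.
Answer: {bar=10, foo=-4}

Derivation:
  after event 1 (t=4: SET baz = -3): {baz=-3}
  after event 2 (t=10: INC baz by 11): {baz=8}
  after event 3 (t=11: SET baz = -19): {baz=-19}
  after event 4 (t=17: DEL baz): {}
  after event 5 (t=23: DEC foo by 4): {foo=-4}
  after event 6 (t=32: DEL baz): {foo=-4}
  after event 7 (t=39: INC bar by 10): {bar=10, foo=-4}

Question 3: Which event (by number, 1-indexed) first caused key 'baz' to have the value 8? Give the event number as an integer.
Answer: 2

Derivation:
Looking for first event where baz becomes 8:
  event 1: baz = -3
  event 2: baz -3 -> 8  <-- first match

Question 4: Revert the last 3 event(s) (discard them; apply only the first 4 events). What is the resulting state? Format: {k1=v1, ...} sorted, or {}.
Keep first 4 events (discard last 3):
  after event 1 (t=4: SET baz = -3): {baz=-3}
  after event 2 (t=10: INC baz by 11): {baz=8}
  after event 3 (t=11: SET baz = -19): {baz=-19}
  after event 4 (t=17: DEL baz): {}

Answer: {}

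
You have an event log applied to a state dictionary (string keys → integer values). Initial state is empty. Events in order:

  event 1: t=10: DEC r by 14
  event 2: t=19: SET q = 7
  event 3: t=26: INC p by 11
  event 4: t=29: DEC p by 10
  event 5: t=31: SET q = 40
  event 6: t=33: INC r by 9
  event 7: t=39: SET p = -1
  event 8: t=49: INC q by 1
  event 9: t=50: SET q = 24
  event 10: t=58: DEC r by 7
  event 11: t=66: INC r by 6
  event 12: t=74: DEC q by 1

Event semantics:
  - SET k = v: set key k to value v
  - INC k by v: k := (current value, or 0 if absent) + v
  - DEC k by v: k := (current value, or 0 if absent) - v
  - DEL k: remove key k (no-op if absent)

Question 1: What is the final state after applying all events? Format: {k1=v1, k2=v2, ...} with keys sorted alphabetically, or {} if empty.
  after event 1 (t=10: DEC r by 14): {r=-14}
  after event 2 (t=19: SET q = 7): {q=7, r=-14}
  after event 3 (t=26: INC p by 11): {p=11, q=7, r=-14}
  after event 4 (t=29: DEC p by 10): {p=1, q=7, r=-14}
  after event 5 (t=31: SET q = 40): {p=1, q=40, r=-14}
  after event 6 (t=33: INC r by 9): {p=1, q=40, r=-5}
  after event 7 (t=39: SET p = -1): {p=-1, q=40, r=-5}
  after event 8 (t=49: INC q by 1): {p=-1, q=41, r=-5}
  after event 9 (t=50: SET q = 24): {p=-1, q=24, r=-5}
  after event 10 (t=58: DEC r by 7): {p=-1, q=24, r=-12}
  after event 11 (t=66: INC r by 6): {p=-1, q=24, r=-6}
  after event 12 (t=74: DEC q by 1): {p=-1, q=23, r=-6}

Answer: {p=-1, q=23, r=-6}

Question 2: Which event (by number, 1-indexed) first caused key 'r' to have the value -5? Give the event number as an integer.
Looking for first event where r becomes -5:
  event 1: r = -14
  event 2: r = -14
  event 3: r = -14
  event 4: r = -14
  event 5: r = -14
  event 6: r -14 -> -5  <-- first match

Answer: 6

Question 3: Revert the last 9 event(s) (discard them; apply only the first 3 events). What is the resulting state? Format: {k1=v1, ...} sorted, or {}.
Answer: {p=11, q=7, r=-14}

Derivation:
Keep first 3 events (discard last 9):
  after event 1 (t=10: DEC r by 14): {r=-14}
  after event 2 (t=19: SET q = 7): {q=7, r=-14}
  after event 3 (t=26: INC p by 11): {p=11, q=7, r=-14}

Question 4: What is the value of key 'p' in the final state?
Track key 'p' through all 12 events:
  event 1 (t=10: DEC r by 14): p unchanged
  event 2 (t=19: SET q = 7): p unchanged
  event 3 (t=26: INC p by 11): p (absent) -> 11
  event 4 (t=29: DEC p by 10): p 11 -> 1
  event 5 (t=31: SET q = 40): p unchanged
  event 6 (t=33: INC r by 9): p unchanged
  event 7 (t=39: SET p = -1): p 1 -> -1
  event 8 (t=49: INC q by 1): p unchanged
  event 9 (t=50: SET q = 24): p unchanged
  event 10 (t=58: DEC r by 7): p unchanged
  event 11 (t=66: INC r by 6): p unchanged
  event 12 (t=74: DEC q by 1): p unchanged
Final: p = -1

Answer: -1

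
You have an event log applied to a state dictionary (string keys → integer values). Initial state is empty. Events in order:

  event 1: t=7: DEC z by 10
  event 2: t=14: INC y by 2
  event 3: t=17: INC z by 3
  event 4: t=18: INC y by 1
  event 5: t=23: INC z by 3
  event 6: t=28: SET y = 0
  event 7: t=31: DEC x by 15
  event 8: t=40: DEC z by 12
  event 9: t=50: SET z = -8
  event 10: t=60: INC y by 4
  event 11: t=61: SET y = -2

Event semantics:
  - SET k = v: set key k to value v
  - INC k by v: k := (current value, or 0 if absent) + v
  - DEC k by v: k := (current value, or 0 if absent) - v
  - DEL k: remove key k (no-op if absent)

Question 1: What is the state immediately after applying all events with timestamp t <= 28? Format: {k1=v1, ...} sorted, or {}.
Apply events with t <= 28 (6 events):
  after event 1 (t=7: DEC z by 10): {z=-10}
  after event 2 (t=14: INC y by 2): {y=2, z=-10}
  after event 3 (t=17: INC z by 3): {y=2, z=-7}
  after event 4 (t=18: INC y by 1): {y=3, z=-7}
  after event 5 (t=23: INC z by 3): {y=3, z=-4}
  after event 6 (t=28: SET y = 0): {y=0, z=-4}

Answer: {y=0, z=-4}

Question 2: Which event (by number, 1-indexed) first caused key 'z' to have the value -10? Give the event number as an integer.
Looking for first event where z becomes -10:
  event 1: z (absent) -> -10  <-- first match

Answer: 1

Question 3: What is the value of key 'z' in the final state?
Track key 'z' through all 11 events:
  event 1 (t=7: DEC z by 10): z (absent) -> -10
  event 2 (t=14: INC y by 2): z unchanged
  event 3 (t=17: INC z by 3): z -10 -> -7
  event 4 (t=18: INC y by 1): z unchanged
  event 5 (t=23: INC z by 3): z -7 -> -4
  event 6 (t=28: SET y = 0): z unchanged
  event 7 (t=31: DEC x by 15): z unchanged
  event 8 (t=40: DEC z by 12): z -4 -> -16
  event 9 (t=50: SET z = -8): z -16 -> -8
  event 10 (t=60: INC y by 4): z unchanged
  event 11 (t=61: SET y = -2): z unchanged
Final: z = -8

Answer: -8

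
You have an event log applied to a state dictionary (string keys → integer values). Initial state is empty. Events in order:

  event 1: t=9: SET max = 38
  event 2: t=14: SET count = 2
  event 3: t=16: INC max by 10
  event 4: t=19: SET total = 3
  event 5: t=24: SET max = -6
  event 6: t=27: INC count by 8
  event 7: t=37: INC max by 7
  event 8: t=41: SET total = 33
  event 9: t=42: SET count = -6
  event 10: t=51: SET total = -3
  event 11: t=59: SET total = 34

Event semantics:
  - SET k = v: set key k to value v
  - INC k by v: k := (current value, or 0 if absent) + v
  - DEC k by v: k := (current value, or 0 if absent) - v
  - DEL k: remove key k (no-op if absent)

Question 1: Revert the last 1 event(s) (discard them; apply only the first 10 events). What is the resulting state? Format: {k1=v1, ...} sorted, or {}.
Answer: {count=-6, max=1, total=-3}

Derivation:
Keep first 10 events (discard last 1):
  after event 1 (t=9: SET max = 38): {max=38}
  after event 2 (t=14: SET count = 2): {count=2, max=38}
  after event 3 (t=16: INC max by 10): {count=2, max=48}
  after event 4 (t=19: SET total = 3): {count=2, max=48, total=3}
  after event 5 (t=24: SET max = -6): {count=2, max=-6, total=3}
  after event 6 (t=27: INC count by 8): {count=10, max=-6, total=3}
  after event 7 (t=37: INC max by 7): {count=10, max=1, total=3}
  after event 8 (t=41: SET total = 33): {count=10, max=1, total=33}
  after event 9 (t=42: SET count = -6): {count=-6, max=1, total=33}
  after event 10 (t=51: SET total = -3): {count=-6, max=1, total=-3}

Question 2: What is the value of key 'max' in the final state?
Answer: 1

Derivation:
Track key 'max' through all 11 events:
  event 1 (t=9: SET max = 38): max (absent) -> 38
  event 2 (t=14: SET count = 2): max unchanged
  event 3 (t=16: INC max by 10): max 38 -> 48
  event 4 (t=19: SET total = 3): max unchanged
  event 5 (t=24: SET max = -6): max 48 -> -6
  event 6 (t=27: INC count by 8): max unchanged
  event 7 (t=37: INC max by 7): max -6 -> 1
  event 8 (t=41: SET total = 33): max unchanged
  event 9 (t=42: SET count = -6): max unchanged
  event 10 (t=51: SET total = -3): max unchanged
  event 11 (t=59: SET total = 34): max unchanged
Final: max = 1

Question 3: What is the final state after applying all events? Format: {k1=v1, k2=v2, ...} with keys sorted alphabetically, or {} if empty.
  after event 1 (t=9: SET max = 38): {max=38}
  after event 2 (t=14: SET count = 2): {count=2, max=38}
  after event 3 (t=16: INC max by 10): {count=2, max=48}
  after event 4 (t=19: SET total = 3): {count=2, max=48, total=3}
  after event 5 (t=24: SET max = -6): {count=2, max=-6, total=3}
  after event 6 (t=27: INC count by 8): {count=10, max=-6, total=3}
  after event 7 (t=37: INC max by 7): {count=10, max=1, total=3}
  after event 8 (t=41: SET total = 33): {count=10, max=1, total=33}
  after event 9 (t=42: SET count = -6): {count=-6, max=1, total=33}
  after event 10 (t=51: SET total = -3): {count=-6, max=1, total=-3}
  after event 11 (t=59: SET total = 34): {count=-6, max=1, total=34}

Answer: {count=-6, max=1, total=34}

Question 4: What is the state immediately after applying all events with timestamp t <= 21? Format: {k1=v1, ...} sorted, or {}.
Answer: {count=2, max=48, total=3}

Derivation:
Apply events with t <= 21 (4 events):
  after event 1 (t=9: SET max = 38): {max=38}
  after event 2 (t=14: SET count = 2): {count=2, max=38}
  after event 3 (t=16: INC max by 10): {count=2, max=48}
  after event 4 (t=19: SET total = 3): {count=2, max=48, total=3}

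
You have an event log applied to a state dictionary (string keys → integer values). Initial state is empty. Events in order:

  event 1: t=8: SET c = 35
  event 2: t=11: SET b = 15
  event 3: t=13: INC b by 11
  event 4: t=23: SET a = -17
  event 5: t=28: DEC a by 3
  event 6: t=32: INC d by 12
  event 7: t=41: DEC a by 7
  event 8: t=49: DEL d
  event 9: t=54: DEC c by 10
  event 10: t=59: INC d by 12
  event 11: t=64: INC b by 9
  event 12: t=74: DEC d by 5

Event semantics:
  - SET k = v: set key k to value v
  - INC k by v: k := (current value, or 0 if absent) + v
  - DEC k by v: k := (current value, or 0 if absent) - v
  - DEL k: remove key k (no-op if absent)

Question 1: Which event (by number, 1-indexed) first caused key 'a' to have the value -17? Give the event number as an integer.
Answer: 4

Derivation:
Looking for first event where a becomes -17:
  event 4: a (absent) -> -17  <-- first match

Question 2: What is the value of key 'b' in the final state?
Answer: 35

Derivation:
Track key 'b' through all 12 events:
  event 1 (t=8: SET c = 35): b unchanged
  event 2 (t=11: SET b = 15): b (absent) -> 15
  event 3 (t=13: INC b by 11): b 15 -> 26
  event 4 (t=23: SET a = -17): b unchanged
  event 5 (t=28: DEC a by 3): b unchanged
  event 6 (t=32: INC d by 12): b unchanged
  event 7 (t=41: DEC a by 7): b unchanged
  event 8 (t=49: DEL d): b unchanged
  event 9 (t=54: DEC c by 10): b unchanged
  event 10 (t=59: INC d by 12): b unchanged
  event 11 (t=64: INC b by 9): b 26 -> 35
  event 12 (t=74: DEC d by 5): b unchanged
Final: b = 35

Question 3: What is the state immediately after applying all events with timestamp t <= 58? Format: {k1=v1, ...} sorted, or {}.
Apply events with t <= 58 (9 events):
  after event 1 (t=8: SET c = 35): {c=35}
  after event 2 (t=11: SET b = 15): {b=15, c=35}
  after event 3 (t=13: INC b by 11): {b=26, c=35}
  after event 4 (t=23: SET a = -17): {a=-17, b=26, c=35}
  after event 5 (t=28: DEC a by 3): {a=-20, b=26, c=35}
  after event 6 (t=32: INC d by 12): {a=-20, b=26, c=35, d=12}
  after event 7 (t=41: DEC a by 7): {a=-27, b=26, c=35, d=12}
  after event 8 (t=49: DEL d): {a=-27, b=26, c=35}
  after event 9 (t=54: DEC c by 10): {a=-27, b=26, c=25}

Answer: {a=-27, b=26, c=25}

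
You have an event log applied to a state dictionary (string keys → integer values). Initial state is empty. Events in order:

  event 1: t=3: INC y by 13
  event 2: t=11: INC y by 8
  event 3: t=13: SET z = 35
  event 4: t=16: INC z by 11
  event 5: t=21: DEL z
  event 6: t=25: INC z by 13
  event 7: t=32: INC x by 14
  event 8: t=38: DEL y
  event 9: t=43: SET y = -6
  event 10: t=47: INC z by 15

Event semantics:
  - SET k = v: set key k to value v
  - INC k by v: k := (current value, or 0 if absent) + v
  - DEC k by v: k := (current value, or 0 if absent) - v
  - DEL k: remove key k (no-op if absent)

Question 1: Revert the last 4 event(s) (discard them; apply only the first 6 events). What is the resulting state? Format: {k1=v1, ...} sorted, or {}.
Answer: {y=21, z=13}

Derivation:
Keep first 6 events (discard last 4):
  after event 1 (t=3: INC y by 13): {y=13}
  after event 2 (t=11: INC y by 8): {y=21}
  after event 3 (t=13: SET z = 35): {y=21, z=35}
  after event 4 (t=16: INC z by 11): {y=21, z=46}
  after event 5 (t=21: DEL z): {y=21}
  after event 6 (t=25: INC z by 13): {y=21, z=13}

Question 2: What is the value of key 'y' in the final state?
Answer: -6

Derivation:
Track key 'y' through all 10 events:
  event 1 (t=3: INC y by 13): y (absent) -> 13
  event 2 (t=11: INC y by 8): y 13 -> 21
  event 3 (t=13: SET z = 35): y unchanged
  event 4 (t=16: INC z by 11): y unchanged
  event 5 (t=21: DEL z): y unchanged
  event 6 (t=25: INC z by 13): y unchanged
  event 7 (t=32: INC x by 14): y unchanged
  event 8 (t=38: DEL y): y 21 -> (absent)
  event 9 (t=43: SET y = -6): y (absent) -> -6
  event 10 (t=47: INC z by 15): y unchanged
Final: y = -6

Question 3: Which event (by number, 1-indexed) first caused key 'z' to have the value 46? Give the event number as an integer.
Looking for first event where z becomes 46:
  event 3: z = 35
  event 4: z 35 -> 46  <-- first match

Answer: 4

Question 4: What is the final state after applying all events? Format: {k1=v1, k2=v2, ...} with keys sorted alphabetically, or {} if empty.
  after event 1 (t=3: INC y by 13): {y=13}
  after event 2 (t=11: INC y by 8): {y=21}
  after event 3 (t=13: SET z = 35): {y=21, z=35}
  after event 4 (t=16: INC z by 11): {y=21, z=46}
  after event 5 (t=21: DEL z): {y=21}
  after event 6 (t=25: INC z by 13): {y=21, z=13}
  after event 7 (t=32: INC x by 14): {x=14, y=21, z=13}
  after event 8 (t=38: DEL y): {x=14, z=13}
  after event 9 (t=43: SET y = -6): {x=14, y=-6, z=13}
  after event 10 (t=47: INC z by 15): {x=14, y=-6, z=28}

Answer: {x=14, y=-6, z=28}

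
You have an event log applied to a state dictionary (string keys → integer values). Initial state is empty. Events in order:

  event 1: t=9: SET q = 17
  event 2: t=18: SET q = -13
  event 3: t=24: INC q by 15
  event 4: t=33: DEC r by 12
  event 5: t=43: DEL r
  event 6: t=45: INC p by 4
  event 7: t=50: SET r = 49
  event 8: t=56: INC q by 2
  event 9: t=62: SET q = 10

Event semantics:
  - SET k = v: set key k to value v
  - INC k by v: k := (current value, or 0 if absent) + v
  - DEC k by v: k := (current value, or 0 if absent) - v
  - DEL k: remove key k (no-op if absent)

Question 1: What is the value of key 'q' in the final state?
Track key 'q' through all 9 events:
  event 1 (t=9: SET q = 17): q (absent) -> 17
  event 2 (t=18: SET q = -13): q 17 -> -13
  event 3 (t=24: INC q by 15): q -13 -> 2
  event 4 (t=33: DEC r by 12): q unchanged
  event 5 (t=43: DEL r): q unchanged
  event 6 (t=45: INC p by 4): q unchanged
  event 7 (t=50: SET r = 49): q unchanged
  event 8 (t=56: INC q by 2): q 2 -> 4
  event 9 (t=62: SET q = 10): q 4 -> 10
Final: q = 10

Answer: 10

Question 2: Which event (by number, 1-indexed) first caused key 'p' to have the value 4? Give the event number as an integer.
Answer: 6

Derivation:
Looking for first event where p becomes 4:
  event 6: p (absent) -> 4  <-- first match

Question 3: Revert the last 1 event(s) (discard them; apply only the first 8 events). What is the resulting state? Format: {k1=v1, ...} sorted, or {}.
Answer: {p=4, q=4, r=49}

Derivation:
Keep first 8 events (discard last 1):
  after event 1 (t=9: SET q = 17): {q=17}
  after event 2 (t=18: SET q = -13): {q=-13}
  after event 3 (t=24: INC q by 15): {q=2}
  after event 4 (t=33: DEC r by 12): {q=2, r=-12}
  after event 5 (t=43: DEL r): {q=2}
  after event 6 (t=45: INC p by 4): {p=4, q=2}
  after event 7 (t=50: SET r = 49): {p=4, q=2, r=49}
  after event 8 (t=56: INC q by 2): {p=4, q=4, r=49}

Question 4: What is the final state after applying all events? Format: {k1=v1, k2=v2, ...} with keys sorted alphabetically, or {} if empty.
  after event 1 (t=9: SET q = 17): {q=17}
  after event 2 (t=18: SET q = -13): {q=-13}
  after event 3 (t=24: INC q by 15): {q=2}
  after event 4 (t=33: DEC r by 12): {q=2, r=-12}
  after event 5 (t=43: DEL r): {q=2}
  after event 6 (t=45: INC p by 4): {p=4, q=2}
  after event 7 (t=50: SET r = 49): {p=4, q=2, r=49}
  after event 8 (t=56: INC q by 2): {p=4, q=4, r=49}
  after event 9 (t=62: SET q = 10): {p=4, q=10, r=49}

Answer: {p=4, q=10, r=49}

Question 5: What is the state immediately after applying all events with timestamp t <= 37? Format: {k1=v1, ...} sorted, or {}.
Apply events with t <= 37 (4 events):
  after event 1 (t=9: SET q = 17): {q=17}
  after event 2 (t=18: SET q = -13): {q=-13}
  after event 3 (t=24: INC q by 15): {q=2}
  after event 4 (t=33: DEC r by 12): {q=2, r=-12}

Answer: {q=2, r=-12}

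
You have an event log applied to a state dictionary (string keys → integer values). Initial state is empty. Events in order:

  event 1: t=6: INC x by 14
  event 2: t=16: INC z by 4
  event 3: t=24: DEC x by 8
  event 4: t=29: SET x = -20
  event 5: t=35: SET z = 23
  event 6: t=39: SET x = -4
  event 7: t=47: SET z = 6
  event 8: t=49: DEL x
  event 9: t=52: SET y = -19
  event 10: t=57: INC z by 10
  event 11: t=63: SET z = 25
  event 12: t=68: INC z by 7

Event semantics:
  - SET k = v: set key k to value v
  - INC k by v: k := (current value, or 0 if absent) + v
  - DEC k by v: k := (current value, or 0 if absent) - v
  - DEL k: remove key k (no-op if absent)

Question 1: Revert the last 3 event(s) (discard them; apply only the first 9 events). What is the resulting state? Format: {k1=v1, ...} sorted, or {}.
Answer: {y=-19, z=6}

Derivation:
Keep first 9 events (discard last 3):
  after event 1 (t=6: INC x by 14): {x=14}
  after event 2 (t=16: INC z by 4): {x=14, z=4}
  after event 3 (t=24: DEC x by 8): {x=6, z=4}
  after event 4 (t=29: SET x = -20): {x=-20, z=4}
  after event 5 (t=35: SET z = 23): {x=-20, z=23}
  after event 6 (t=39: SET x = -4): {x=-4, z=23}
  after event 7 (t=47: SET z = 6): {x=-4, z=6}
  after event 8 (t=49: DEL x): {z=6}
  after event 9 (t=52: SET y = -19): {y=-19, z=6}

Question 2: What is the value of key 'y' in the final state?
Track key 'y' through all 12 events:
  event 1 (t=6: INC x by 14): y unchanged
  event 2 (t=16: INC z by 4): y unchanged
  event 3 (t=24: DEC x by 8): y unchanged
  event 4 (t=29: SET x = -20): y unchanged
  event 5 (t=35: SET z = 23): y unchanged
  event 6 (t=39: SET x = -4): y unchanged
  event 7 (t=47: SET z = 6): y unchanged
  event 8 (t=49: DEL x): y unchanged
  event 9 (t=52: SET y = -19): y (absent) -> -19
  event 10 (t=57: INC z by 10): y unchanged
  event 11 (t=63: SET z = 25): y unchanged
  event 12 (t=68: INC z by 7): y unchanged
Final: y = -19

Answer: -19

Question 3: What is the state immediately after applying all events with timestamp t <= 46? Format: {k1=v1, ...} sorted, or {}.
Apply events with t <= 46 (6 events):
  after event 1 (t=6: INC x by 14): {x=14}
  after event 2 (t=16: INC z by 4): {x=14, z=4}
  after event 3 (t=24: DEC x by 8): {x=6, z=4}
  after event 4 (t=29: SET x = -20): {x=-20, z=4}
  after event 5 (t=35: SET z = 23): {x=-20, z=23}
  after event 6 (t=39: SET x = -4): {x=-4, z=23}

Answer: {x=-4, z=23}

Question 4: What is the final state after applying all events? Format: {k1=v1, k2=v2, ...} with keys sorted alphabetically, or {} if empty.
Answer: {y=-19, z=32}

Derivation:
  after event 1 (t=6: INC x by 14): {x=14}
  after event 2 (t=16: INC z by 4): {x=14, z=4}
  after event 3 (t=24: DEC x by 8): {x=6, z=4}
  after event 4 (t=29: SET x = -20): {x=-20, z=4}
  after event 5 (t=35: SET z = 23): {x=-20, z=23}
  after event 6 (t=39: SET x = -4): {x=-4, z=23}
  after event 7 (t=47: SET z = 6): {x=-4, z=6}
  after event 8 (t=49: DEL x): {z=6}
  after event 9 (t=52: SET y = -19): {y=-19, z=6}
  after event 10 (t=57: INC z by 10): {y=-19, z=16}
  after event 11 (t=63: SET z = 25): {y=-19, z=25}
  after event 12 (t=68: INC z by 7): {y=-19, z=32}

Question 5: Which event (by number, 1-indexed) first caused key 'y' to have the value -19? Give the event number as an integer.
Looking for first event where y becomes -19:
  event 9: y (absent) -> -19  <-- first match

Answer: 9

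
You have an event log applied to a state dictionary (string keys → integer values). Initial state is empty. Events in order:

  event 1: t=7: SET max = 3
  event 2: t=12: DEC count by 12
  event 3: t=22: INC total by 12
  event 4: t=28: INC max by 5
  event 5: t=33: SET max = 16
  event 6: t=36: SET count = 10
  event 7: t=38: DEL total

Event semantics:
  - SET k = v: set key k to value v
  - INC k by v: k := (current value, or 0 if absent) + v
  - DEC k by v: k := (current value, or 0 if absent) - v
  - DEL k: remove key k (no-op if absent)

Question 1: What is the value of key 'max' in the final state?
Answer: 16

Derivation:
Track key 'max' through all 7 events:
  event 1 (t=7: SET max = 3): max (absent) -> 3
  event 2 (t=12: DEC count by 12): max unchanged
  event 3 (t=22: INC total by 12): max unchanged
  event 4 (t=28: INC max by 5): max 3 -> 8
  event 5 (t=33: SET max = 16): max 8 -> 16
  event 6 (t=36: SET count = 10): max unchanged
  event 7 (t=38: DEL total): max unchanged
Final: max = 16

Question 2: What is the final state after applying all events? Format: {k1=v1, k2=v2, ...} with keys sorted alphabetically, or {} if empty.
  after event 1 (t=7: SET max = 3): {max=3}
  after event 2 (t=12: DEC count by 12): {count=-12, max=3}
  after event 3 (t=22: INC total by 12): {count=-12, max=3, total=12}
  after event 4 (t=28: INC max by 5): {count=-12, max=8, total=12}
  after event 5 (t=33: SET max = 16): {count=-12, max=16, total=12}
  after event 6 (t=36: SET count = 10): {count=10, max=16, total=12}
  after event 7 (t=38: DEL total): {count=10, max=16}

Answer: {count=10, max=16}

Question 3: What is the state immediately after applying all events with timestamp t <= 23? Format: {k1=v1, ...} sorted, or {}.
Apply events with t <= 23 (3 events):
  after event 1 (t=7: SET max = 3): {max=3}
  after event 2 (t=12: DEC count by 12): {count=-12, max=3}
  after event 3 (t=22: INC total by 12): {count=-12, max=3, total=12}

Answer: {count=-12, max=3, total=12}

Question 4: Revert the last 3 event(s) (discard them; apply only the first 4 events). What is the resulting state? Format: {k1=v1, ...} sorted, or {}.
Answer: {count=-12, max=8, total=12}

Derivation:
Keep first 4 events (discard last 3):
  after event 1 (t=7: SET max = 3): {max=3}
  after event 2 (t=12: DEC count by 12): {count=-12, max=3}
  after event 3 (t=22: INC total by 12): {count=-12, max=3, total=12}
  after event 4 (t=28: INC max by 5): {count=-12, max=8, total=12}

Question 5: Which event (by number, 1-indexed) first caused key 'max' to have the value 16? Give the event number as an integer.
Looking for first event where max becomes 16:
  event 1: max = 3
  event 2: max = 3
  event 3: max = 3
  event 4: max = 8
  event 5: max 8 -> 16  <-- first match

Answer: 5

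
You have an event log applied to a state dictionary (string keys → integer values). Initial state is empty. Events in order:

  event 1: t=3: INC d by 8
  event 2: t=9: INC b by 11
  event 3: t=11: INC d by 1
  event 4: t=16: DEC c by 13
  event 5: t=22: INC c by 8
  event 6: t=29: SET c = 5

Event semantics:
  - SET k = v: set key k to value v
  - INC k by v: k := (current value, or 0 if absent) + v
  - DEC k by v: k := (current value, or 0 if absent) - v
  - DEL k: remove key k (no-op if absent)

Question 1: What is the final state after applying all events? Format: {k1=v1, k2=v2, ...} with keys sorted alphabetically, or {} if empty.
Answer: {b=11, c=5, d=9}

Derivation:
  after event 1 (t=3: INC d by 8): {d=8}
  after event 2 (t=9: INC b by 11): {b=11, d=8}
  after event 3 (t=11: INC d by 1): {b=11, d=9}
  after event 4 (t=16: DEC c by 13): {b=11, c=-13, d=9}
  after event 5 (t=22: INC c by 8): {b=11, c=-5, d=9}
  after event 6 (t=29: SET c = 5): {b=11, c=5, d=9}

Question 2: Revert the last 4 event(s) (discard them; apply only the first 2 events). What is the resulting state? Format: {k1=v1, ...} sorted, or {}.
Keep first 2 events (discard last 4):
  after event 1 (t=3: INC d by 8): {d=8}
  after event 2 (t=9: INC b by 11): {b=11, d=8}

Answer: {b=11, d=8}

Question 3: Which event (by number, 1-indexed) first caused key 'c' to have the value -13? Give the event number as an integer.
Looking for first event where c becomes -13:
  event 4: c (absent) -> -13  <-- first match

Answer: 4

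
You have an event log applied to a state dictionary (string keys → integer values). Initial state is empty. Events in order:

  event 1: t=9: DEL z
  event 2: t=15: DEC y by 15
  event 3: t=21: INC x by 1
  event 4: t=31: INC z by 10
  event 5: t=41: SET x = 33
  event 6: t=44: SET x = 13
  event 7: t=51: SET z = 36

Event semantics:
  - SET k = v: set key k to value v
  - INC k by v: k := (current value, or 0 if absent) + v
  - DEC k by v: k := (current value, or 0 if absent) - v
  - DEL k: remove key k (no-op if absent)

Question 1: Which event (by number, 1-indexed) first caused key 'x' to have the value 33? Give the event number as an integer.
Looking for first event where x becomes 33:
  event 3: x = 1
  event 4: x = 1
  event 5: x 1 -> 33  <-- first match

Answer: 5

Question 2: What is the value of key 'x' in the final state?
Track key 'x' through all 7 events:
  event 1 (t=9: DEL z): x unchanged
  event 2 (t=15: DEC y by 15): x unchanged
  event 3 (t=21: INC x by 1): x (absent) -> 1
  event 4 (t=31: INC z by 10): x unchanged
  event 5 (t=41: SET x = 33): x 1 -> 33
  event 6 (t=44: SET x = 13): x 33 -> 13
  event 7 (t=51: SET z = 36): x unchanged
Final: x = 13

Answer: 13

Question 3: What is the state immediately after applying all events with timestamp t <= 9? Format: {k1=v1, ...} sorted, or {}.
Apply events with t <= 9 (1 events):
  after event 1 (t=9: DEL z): {}

Answer: {}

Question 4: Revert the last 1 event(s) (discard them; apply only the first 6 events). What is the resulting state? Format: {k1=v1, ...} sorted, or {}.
Answer: {x=13, y=-15, z=10}

Derivation:
Keep first 6 events (discard last 1):
  after event 1 (t=9: DEL z): {}
  after event 2 (t=15: DEC y by 15): {y=-15}
  after event 3 (t=21: INC x by 1): {x=1, y=-15}
  after event 4 (t=31: INC z by 10): {x=1, y=-15, z=10}
  after event 5 (t=41: SET x = 33): {x=33, y=-15, z=10}
  after event 6 (t=44: SET x = 13): {x=13, y=-15, z=10}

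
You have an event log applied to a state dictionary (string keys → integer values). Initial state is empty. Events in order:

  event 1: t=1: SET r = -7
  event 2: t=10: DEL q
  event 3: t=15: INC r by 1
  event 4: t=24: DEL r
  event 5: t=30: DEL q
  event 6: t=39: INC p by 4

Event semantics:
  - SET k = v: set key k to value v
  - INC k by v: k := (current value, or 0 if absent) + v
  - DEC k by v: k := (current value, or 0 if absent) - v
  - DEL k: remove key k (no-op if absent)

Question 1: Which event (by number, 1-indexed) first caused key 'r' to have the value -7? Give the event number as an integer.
Answer: 1

Derivation:
Looking for first event where r becomes -7:
  event 1: r (absent) -> -7  <-- first match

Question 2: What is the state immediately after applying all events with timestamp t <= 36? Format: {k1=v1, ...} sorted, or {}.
Apply events with t <= 36 (5 events):
  after event 1 (t=1: SET r = -7): {r=-7}
  after event 2 (t=10: DEL q): {r=-7}
  after event 3 (t=15: INC r by 1): {r=-6}
  after event 4 (t=24: DEL r): {}
  after event 5 (t=30: DEL q): {}

Answer: {}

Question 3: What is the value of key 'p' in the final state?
Track key 'p' through all 6 events:
  event 1 (t=1: SET r = -7): p unchanged
  event 2 (t=10: DEL q): p unchanged
  event 3 (t=15: INC r by 1): p unchanged
  event 4 (t=24: DEL r): p unchanged
  event 5 (t=30: DEL q): p unchanged
  event 6 (t=39: INC p by 4): p (absent) -> 4
Final: p = 4

Answer: 4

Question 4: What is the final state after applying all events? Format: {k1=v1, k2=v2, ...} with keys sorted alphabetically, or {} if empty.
  after event 1 (t=1: SET r = -7): {r=-7}
  after event 2 (t=10: DEL q): {r=-7}
  after event 3 (t=15: INC r by 1): {r=-6}
  after event 4 (t=24: DEL r): {}
  after event 5 (t=30: DEL q): {}
  after event 6 (t=39: INC p by 4): {p=4}

Answer: {p=4}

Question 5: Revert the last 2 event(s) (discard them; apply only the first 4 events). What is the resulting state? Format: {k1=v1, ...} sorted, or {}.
Keep first 4 events (discard last 2):
  after event 1 (t=1: SET r = -7): {r=-7}
  after event 2 (t=10: DEL q): {r=-7}
  after event 3 (t=15: INC r by 1): {r=-6}
  after event 4 (t=24: DEL r): {}

Answer: {}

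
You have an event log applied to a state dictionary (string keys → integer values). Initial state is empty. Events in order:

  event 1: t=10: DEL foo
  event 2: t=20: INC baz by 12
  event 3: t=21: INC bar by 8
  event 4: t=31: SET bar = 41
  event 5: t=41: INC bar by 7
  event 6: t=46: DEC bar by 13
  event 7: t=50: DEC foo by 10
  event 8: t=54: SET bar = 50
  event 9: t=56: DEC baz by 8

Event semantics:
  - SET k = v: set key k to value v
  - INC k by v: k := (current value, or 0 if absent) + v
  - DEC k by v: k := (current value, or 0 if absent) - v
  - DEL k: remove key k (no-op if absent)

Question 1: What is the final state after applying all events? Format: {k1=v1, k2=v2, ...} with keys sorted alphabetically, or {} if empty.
  after event 1 (t=10: DEL foo): {}
  after event 2 (t=20: INC baz by 12): {baz=12}
  after event 3 (t=21: INC bar by 8): {bar=8, baz=12}
  after event 4 (t=31: SET bar = 41): {bar=41, baz=12}
  after event 5 (t=41: INC bar by 7): {bar=48, baz=12}
  after event 6 (t=46: DEC bar by 13): {bar=35, baz=12}
  after event 7 (t=50: DEC foo by 10): {bar=35, baz=12, foo=-10}
  after event 8 (t=54: SET bar = 50): {bar=50, baz=12, foo=-10}
  after event 9 (t=56: DEC baz by 8): {bar=50, baz=4, foo=-10}

Answer: {bar=50, baz=4, foo=-10}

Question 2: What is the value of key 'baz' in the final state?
Answer: 4

Derivation:
Track key 'baz' through all 9 events:
  event 1 (t=10: DEL foo): baz unchanged
  event 2 (t=20: INC baz by 12): baz (absent) -> 12
  event 3 (t=21: INC bar by 8): baz unchanged
  event 4 (t=31: SET bar = 41): baz unchanged
  event 5 (t=41: INC bar by 7): baz unchanged
  event 6 (t=46: DEC bar by 13): baz unchanged
  event 7 (t=50: DEC foo by 10): baz unchanged
  event 8 (t=54: SET bar = 50): baz unchanged
  event 9 (t=56: DEC baz by 8): baz 12 -> 4
Final: baz = 4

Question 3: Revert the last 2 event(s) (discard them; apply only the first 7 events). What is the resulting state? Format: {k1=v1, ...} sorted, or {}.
Answer: {bar=35, baz=12, foo=-10}

Derivation:
Keep first 7 events (discard last 2):
  after event 1 (t=10: DEL foo): {}
  after event 2 (t=20: INC baz by 12): {baz=12}
  after event 3 (t=21: INC bar by 8): {bar=8, baz=12}
  after event 4 (t=31: SET bar = 41): {bar=41, baz=12}
  after event 5 (t=41: INC bar by 7): {bar=48, baz=12}
  after event 6 (t=46: DEC bar by 13): {bar=35, baz=12}
  after event 7 (t=50: DEC foo by 10): {bar=35, baz=12, foo=-10}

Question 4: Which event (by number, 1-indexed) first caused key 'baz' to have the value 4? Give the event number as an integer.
Looking for first event where baz becomes 4:
  event 2: baz = 12
  event 3: baz = 12
  event 4: baz = 12
  event 5: baz = 12
  event 6: baz = 12
  event 7: baz = 12
  event 8: baz = 12
  event 9: baz 12 -> 4  <-- first match

Answer: 9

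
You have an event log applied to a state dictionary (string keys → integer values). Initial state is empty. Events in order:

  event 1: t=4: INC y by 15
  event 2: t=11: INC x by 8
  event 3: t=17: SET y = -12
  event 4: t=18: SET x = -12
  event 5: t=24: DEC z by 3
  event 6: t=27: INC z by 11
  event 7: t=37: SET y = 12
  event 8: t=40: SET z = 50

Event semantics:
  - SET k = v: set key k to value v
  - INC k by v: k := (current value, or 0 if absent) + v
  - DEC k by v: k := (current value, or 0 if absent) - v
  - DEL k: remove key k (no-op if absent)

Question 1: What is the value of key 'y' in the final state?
Answer: 12

Derivation:
Track key 'y' through all 8 events:
  event 1 (t=4: INC y by 15): y (absent) -> 15
  event 2 (t=11: INC x by 8): y unchanged
  event 3 (t=17: SET y = -12): y 15 -> -12
  event 4 (t=18: SET x = -12): y unchanged
  event 5 (t=24: DEC z by 3): y unchanged
  event 6 (t=27: INC z by 11): y unchanged
  event 7 (t=37: SET y = 12): y -12 -> 12
  event 8 (t=40: SET z = 50): y unchanged
Final: y = 12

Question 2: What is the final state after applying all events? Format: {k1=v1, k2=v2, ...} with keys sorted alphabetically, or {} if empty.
Answer: {x=-12, y=12, z=50}

Derivation:
  after event 1 (t=4: INC y by 15): {y=15}
  after event 2 (t=11: INC x by 8): {x=8, y=15}
  after event 3 (t=17: SET y = -12): {x=8, y=-12}
  after event 4 (t=18: SET x = -12): {x=-12, y=-12}
  after event 5 (t=24: DEC z by 3): {x=-12, y=-12, z=-3}
  after event 6 (t=27: INC z by 11): {x=-12, y=-12, z=8}
  after event 7 (t=37: SET y = 12): {x=-12, y=12, z=8}
  after event 8 (t=40: SET z = 50): {x=-12, y=12, z=50}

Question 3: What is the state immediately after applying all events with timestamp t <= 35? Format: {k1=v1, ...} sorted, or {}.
Apply events with t <= 35 (6 events):
  after event 1 (t=4: INC y by 15): {y=15}
  after event 2 (t=11: INC x by 8): {x=8, y=15}
  after event 3 (t=17: SET y = -12): {x=8, y=-12}
  after event 4 (t=18: SET x = -12): {x=-12, y=-12}
  after event 5 (t=24: DEC z by 3): {x=-12, y=-12, z=-3}
  after event 6 (t=27: INC z by 11): {x=-12, y=-12, z=8}

Answer: {x=-12, y=-12, z=8}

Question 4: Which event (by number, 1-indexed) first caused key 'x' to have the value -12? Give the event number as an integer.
Answer: 4

Derivation:
Looking for first event where x becomes -12:
  event 2: x = 8
  event 3: x = 8
  event 4: x 8 -> -12  <-- first match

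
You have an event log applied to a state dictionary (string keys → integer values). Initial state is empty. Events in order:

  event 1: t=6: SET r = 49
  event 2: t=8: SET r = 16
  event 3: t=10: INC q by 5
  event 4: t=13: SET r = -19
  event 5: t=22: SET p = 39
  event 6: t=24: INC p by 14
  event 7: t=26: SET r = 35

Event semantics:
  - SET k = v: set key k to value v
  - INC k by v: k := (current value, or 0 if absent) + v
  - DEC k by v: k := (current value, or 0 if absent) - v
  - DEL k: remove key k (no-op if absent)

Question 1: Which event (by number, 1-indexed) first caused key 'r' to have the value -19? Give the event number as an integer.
Answer: 4

Derivation:
Looking for first event where r becomes -19:
  event 1: r = 49
  event 2: r = 16
  event 3: r = 16
  event 4: r 16 -> -19  <-- first match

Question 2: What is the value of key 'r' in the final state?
Answer: 35

Derivation:
Track key 'r' through all 7 events:
  event 1 (t=6: SET r = 49): r (absent) -> 49
  event 2 (t=8: SET r = 16): r 49 -> 16
  event 3 (t=10: INC q by 5): r unchanged
  event 4 (t=13: SET r = -19): r 16 -> -19
  event 5 (t=22: SET p = 39): r unchanged
  event 6 (t=24: INC p by 14): r unchanged
  event 7 (t=26: SET r = 35): r -19 -> 35
Final: r = 35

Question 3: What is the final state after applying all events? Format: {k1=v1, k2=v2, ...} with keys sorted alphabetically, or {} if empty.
Answer: {p=53, q=5, r=35}

Derivation:
  after event 1 (t=6: SET r = 49): {r=49}
  after event 2 (t=8: SET r = 16): {r=16}
  after event 3 (t=10: INC q by 5): {q=5, r=16}
  after event 4 (t=13: SET r = -19): {q=5, r=-19}
  after event 5 (t=22: SET p = 39): {p=39, q=5, r=-19}
  after event 6 (t=24: INC p by 14): {p=53, q=5, r=-19}
  after event 7 (t=26: SET r = 35): {p=53, q=5, r=35}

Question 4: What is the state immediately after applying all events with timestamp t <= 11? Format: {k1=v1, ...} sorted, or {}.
Apply events with t <= 11 (3 events):
  after event 1 (t=6: SET r = 49): {r=49}
  after event 2 (t=8: SET r = 16): {r=16}
  after event 3 (t=10: INC q by 5): {q=5, r=16}

Answer: {q=5, r=16}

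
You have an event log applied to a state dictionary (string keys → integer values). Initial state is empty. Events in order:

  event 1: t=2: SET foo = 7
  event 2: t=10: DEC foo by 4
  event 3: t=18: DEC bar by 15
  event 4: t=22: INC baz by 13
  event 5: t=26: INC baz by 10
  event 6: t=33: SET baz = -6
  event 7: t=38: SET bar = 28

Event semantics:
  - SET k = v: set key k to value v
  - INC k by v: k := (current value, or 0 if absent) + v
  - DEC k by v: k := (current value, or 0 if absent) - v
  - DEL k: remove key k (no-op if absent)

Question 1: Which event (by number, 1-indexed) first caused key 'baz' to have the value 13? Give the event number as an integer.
Answer: 4

Derivation:
Looking for first event where baz becomes 13:
  event 4: baz (absent) -> 13  <-- first match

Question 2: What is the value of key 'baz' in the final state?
Track key 'baz' through all 7 events:
  event 1 (t=2: SET foo = 7): baz unchanged
  event 2 (t=10: DEC foo by 4): baz unchanged
  event 3 (t=18: DEC bar by 15): baz unchanged
  event 4 (t=22: INC baz by 13): baz (absent) -> 13
  event 5 (t=26: INC baz by 10): baz 13 -> 23
  event 6 (t=33: SET baz = -6): baz 23 -> -6
  event 7 (t=38: SET bar = 28): baz unchanged
Final: baz = -6

Answer: -6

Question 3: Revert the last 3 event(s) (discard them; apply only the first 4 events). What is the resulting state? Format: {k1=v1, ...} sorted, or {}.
Answer: {bar=-15, baz=13, foo=3}

Derivation:
Keep first 4 events (discard last 3):
  after event 1 (t=2: SET foo = 7): {foo=7}
  after event 2 (t=10: DEC foo by 4): {foo=3}
  after event 3 (t=18: DEC bar by 15): {bar=-15, foo=3}
  after event 4 (t=22: INC baz by 13): {bar=-15, baz=13, foo=3}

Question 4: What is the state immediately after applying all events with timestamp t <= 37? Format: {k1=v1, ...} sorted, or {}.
Apply events with t <= 37 (6 events):
  after event 1 (t=2: SET foo = 7): {foo=7}
  after event 2 (t=10: DEC foo by 4): {foo=3}
  after event 3 (t=18: DEC bar by 15): {bar=-15, foo=3}
  after event 4 (t=22: INC baz by 13): {bar=-15, baz=13, foo=3}
  after event 5 (t=26: INC baz by 10): {bar=-15, baz=23, foo=3}
  after event 6 (t=33: SET baz = -6): {bar=-15, baz=-6, foo=3}

Answer: {bar=-15, baz=-6, foo=3}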